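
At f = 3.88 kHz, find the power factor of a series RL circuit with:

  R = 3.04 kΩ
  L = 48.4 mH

Step 1 — Angular frequency: ω = 2π·f = 2π·3880 = 2.438e+04 rad/s.
Step 2 — Component impedances:
  R: Z = R = 3040 Ω
  L: Z = jωL = j·2.438e+04·0.0484 = 0 + j1180 Ω
Step 3 — Series combination: Z_total = R + L = 3040 + j1180 Ω = 3261∠21.2° Ω.
Step 4 — Power factor: PF = cos(φ) = Re(Z)/|Z| = 3040/3261 = 0.9322.
Step 5 — Type: Im(Z) = 1180 ⇒ lagging (phase φ = 21.2°).

PF = 0.9322 (lagging, φ = 21.2°)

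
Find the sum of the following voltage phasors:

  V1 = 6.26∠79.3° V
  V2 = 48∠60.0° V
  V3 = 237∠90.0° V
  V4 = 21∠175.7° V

Step 1 — Convert each phasor to rectangular form:
  V1 = 6.26·(cos(79.3°) + j·sin(79.3°)) = 1.162 + j6.151 V
  V2 = 48·(cos(60.0°) + j·sin(60.0°)) = 24 + j41.57 V
  V3 = 237·(cos(90.0°) + j·sin(90.0°)) = 0 + j237 V
  V4 = 21·(cos(175.7°) + j·sin(175.7°)) = -20.94 + j1.575 V
Step 2 — Sum components: V_total = 4.221 + j286.3 V.
Step 3 — Convert to polar: |V_total| = 286.3 V, ∠V_total = 89.2°.

V_total = 286.3∠89.2° V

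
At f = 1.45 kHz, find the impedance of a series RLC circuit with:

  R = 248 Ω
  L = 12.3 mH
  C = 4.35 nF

Step 1 — Angular frequency: ω = 2π·f = 2π·1450 = 9111 rad/s.
Step 2 — Component impedances:
  R: Z = R = 248 Ω
  L: Z = jωL = j·9111·0.0123 = 0 + j112.1 Ω
  C: Z = 1/(jωC) = -j/(ω·C) = 0 - j2.523e+04 Ω
Step 3 — Series combination: Z_total = R + L + C = 248 - j2.512e+04 Ω = 2.512e+04∠-89.4° Ω.

Z = 248 - j2.512e+04 Ω = 2.512e+04∠-89.4° Ω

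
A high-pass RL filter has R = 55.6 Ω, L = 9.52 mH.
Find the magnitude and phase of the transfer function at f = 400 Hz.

Step 1 — Angular frequency: ω = 2π·400 = 2513 rad/s.
Step 2 — Transfer function: H(jω) = jωL/(R + jωL).
Step 3 — Numerator jωL = j·23.93; denominator R + jωL = 55.6 + j23.93.
Step 4 — H = 0.1562 + j0.3631.
Step 5 — Magnitude: |H| = 0.3953 (-8.1 dB); phase: φ = 66.7°.

|H| = 0.3953 (-8.1 dB), φ = 66.7°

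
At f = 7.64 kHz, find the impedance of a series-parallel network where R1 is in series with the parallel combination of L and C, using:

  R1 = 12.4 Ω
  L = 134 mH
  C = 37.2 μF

Step 1 — Angular frequency: ω = 2π·f = 2π·7640 = 4.8e+04 rad/s.
Step 2 — Component impedances:
  R1: Z = R = 12.4 Ω
  L: Z = jωL = j·4.8e+04·0.134 = 0 + j6432 Ω
  C: Z = 1/(jωC) = -j/(ω·C) = 0 - j0.56 Ω
Step 3 — Parallel branch: L || C = 1/(1/L + 1/C) = 0 - j0.56 Ω.
Step 4 — Series with R1: Z_total = R1 + (L || C) = 12.4 - j0.56 Ω = 12.41∠-2.6° Ω.

Z = 12.4 - j0.56 Ω = 12.41∠-2.6° Ω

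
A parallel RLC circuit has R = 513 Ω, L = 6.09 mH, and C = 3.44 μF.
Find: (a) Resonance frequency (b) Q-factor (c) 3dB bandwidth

Step 1 — Resonance: ω₀ = 1/√(LC) = 1/√(0.00609·3.44e-06) = 6909 rad/s.
Step 2 — f₀ = ω₀/(2π) = 1100 Hz.
Step 3 — Parallel Q: Q = R/(ω₀L) = 513/(6909·0.00609) = 12.19.
Step 4 — Bandwidth: Δω = ω₀/Q = 566.7 rad/s; BW = Δω/(2π) = 90.19 Hz.

(a) f₀ = 1100 Hz  (b) Q = 12.19  (c) BW = 90.19 Hz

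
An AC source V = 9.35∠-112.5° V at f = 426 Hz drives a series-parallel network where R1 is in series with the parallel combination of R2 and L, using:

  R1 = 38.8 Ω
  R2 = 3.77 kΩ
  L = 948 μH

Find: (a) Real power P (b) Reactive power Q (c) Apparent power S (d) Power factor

Step 1 — Angular frequency: ω = 2π·f = 2π·426 = 2677 rad/s.
Step 2 — Component impedances:
  R1: Z = R = 38.8 Ω
  R2: Z = R = 3770 Ω
  L: Z = jωL = j·2677·0.000948 = 0 + j2.537 Ω
Step 3 — Parallel branch: R2 || L = 1/(1/R2 + 1/L) = 0.001708 + j2.537 Ω.
Step 4 — Series with R1: Z_total = R1 + (R2 || L) = 38.8 + j2.537 Ω = 38.88∠3.7° Ω.
Step 5 — Source phasor: V = 9.35∠-112.5° V = -3.578 - j8.638 V.
Step 6 — Current: I = V / Z = -0.1063 - j0.2157 A = 0.2405∠-116.2° A.
Step 7 — Complex power: S = V·I* = 2.243 + j0.1467 VA.
Step 8 — Real power: P = Re(S) = 2.243 W.
Step 9 — Reactive power: Q = Im(S) = 0.1467 VAR.
Step 10 — Apparent power: |S| = 2.248 VA.
Step 11 — Power factor: PF = P/|S| = 0.9979 (lagging).

(a) P = 2.243 W  (b) Q = 0.1467 VAR  (c) S = 2.248 VA  (d) PF = 0.9979 (lagging)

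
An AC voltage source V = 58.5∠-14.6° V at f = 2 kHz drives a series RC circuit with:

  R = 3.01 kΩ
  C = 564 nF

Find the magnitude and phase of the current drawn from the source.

Step 1 — Angular frequency: ω = 2π·f = 2π·2000 = 1.257e+04 rad/s.
Step 2 — Component impedances:
  R: Z = R = 3010 Ω
  C: Z = 1/(jωC) = -j/(ω·C) = 0 - j141.1 Ω
Step 3 — Series combination: Z_total = R + C = 3010 - j141.1 Ω = 3013∠-2.7° Ω.
Step 4 — Source phasor: V = 58.5∠-14.6° V = 56.61 - j14.75 V.
Step 5 — Ohm's law: I = V / Z_total = (56.61 - j14.75) / (3010 - j141.1) = 0.019 - j0.004009 A.
Step 6 — Convert to polar: |I| = 0.01941 A, ∠I = -11.9°.

I = 0.01941∠-11.9° A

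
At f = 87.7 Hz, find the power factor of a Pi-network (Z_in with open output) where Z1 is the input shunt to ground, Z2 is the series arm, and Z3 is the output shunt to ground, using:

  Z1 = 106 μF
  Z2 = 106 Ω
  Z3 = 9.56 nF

Step 1 — Angular frequency: ω = 2π·f = 2π·87.7 = 551 rad/s.
Step 2 — Component impedances:
  Z1: Z = 1/(jωC) = -j/(ω·C) = 0 - j17.12 Ω
  Z2: Z = R = 106 Ω
  Z3: Z = 1/(jωC) = -j/(ω·C) = 0 - j1.898e+05 Ω
Step 3 — With open output, the series arm Z2 and the output shunt Z3 appear in series to ground: Z2 + Z3 = 106 - j1.898e+05 Ω.
Step 4 — Parallel with input shunt Z1: Z_in = Z1 || (Z2 + Z3) = 8.62e-07 - j17.12 Ω = 17.12∠-90.0° Ω.
Step 5 — Power factor: PF = cos(φ) = Re(Z)/|Z| = 8.6205e-07/17.119 = 5.036e-08.
Step 6 — Type: Im(Z) = -17.12 ⇒ leading (phase φ = -90.0°).

PF = 5.036e-08 (leading, φ = -90.0°)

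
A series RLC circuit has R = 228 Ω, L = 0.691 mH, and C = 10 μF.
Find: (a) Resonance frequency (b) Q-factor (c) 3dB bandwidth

Step 1 — Resonance: ω₀ = 1/√(LC) = 1/√(0.000691·1e-05) = 1.203e+04 rad/s.
Step 2 — f₀ = ω₀/(2π) = 1915 Hz.
Step 3 — Series Q: Q = ω₀L/R = 1.203e+04·0.000691/228 = 0.03646.
Step 4 — Bandwidth: Δω = ω₀/Q = 3.3e+05 rad/s; BW = Δω/(2π) = 5.251e+04 Hz.

(a) f₀ = 1915 Hz  (b) Q = 0.03646  (c) BW = 5.251e+04 Hz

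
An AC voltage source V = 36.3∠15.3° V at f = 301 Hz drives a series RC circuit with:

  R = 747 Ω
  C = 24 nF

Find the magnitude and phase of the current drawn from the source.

Step 1 — Angular frequency: ω = 2π·f = 2π·301 = 1891 rad/s.
Step 2 — Component impedances:
  R: Z = R = 747 Ω
  C: Z = 1/(jωC) = -j/(ω·C) = 0 - j2.203e+04 Ω
Step 3 — Series combination: Z_total = R + C = 747 - j2.203e+04 Ω = 2.204e+04∠-88.1° Ω.
Step 4 — Source phasor: V = 36.3∠15.3° V = 35.01 + j9.579 V.
Step 5 — Ohm's law: I = V / Z_total = (35.01 + j9.579) / (747 - j2.203e+04) = -0.0003804 + j0.001602 A.
Step 6 — Convert to polar: |I| = 0.001647 A, ∠I = 103.4°.

I = 0.001647∠103.4° A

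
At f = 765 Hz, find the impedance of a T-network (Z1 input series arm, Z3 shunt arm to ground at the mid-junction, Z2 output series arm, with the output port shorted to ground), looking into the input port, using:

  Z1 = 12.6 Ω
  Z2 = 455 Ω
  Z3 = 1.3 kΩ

Step 1 — Angular frequency: ω = 2π·f = 2π·765 = 4807 rad/s.
Step 2 — Component impedances:
  Z1: Z = R = 12.6 Ω
  Z2: Z = R = 455 Ω
  Z3: Z = R = 1300 Ω
Step 3 — With the output port shorted to ground, the output series arm Z2 runs from the junction to ground; the shunt arm Z3 also runs from the junction to ground. They appear in parallel: Z3 || Z2 = 337 Ω.
Step 4 — Series with input arm Z1: Z_in = Z1 + (Z3 || Z2) = 349.6 Ω = 349.6∠0.0° Ω.

Z = 349.6 Ω = 349.6∠0.0° Ω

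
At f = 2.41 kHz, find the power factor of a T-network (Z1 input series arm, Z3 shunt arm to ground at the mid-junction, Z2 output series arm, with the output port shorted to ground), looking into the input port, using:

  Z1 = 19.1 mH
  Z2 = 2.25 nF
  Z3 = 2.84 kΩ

Step 1 — Angular frequency: ω = 2π·f = 2π·2410 = 1.514e+04 rad/s.
Step 2 — Component impedances:
  Z1: Z = jωL = j·1.514e+04·0.0191 = 0 + j289.2 Ω
  Z2: Z = 1/(jωC) = -j/(ω·C) = 0 - j2.935e+04 Ω
  Z3: Z = R = 2840 Ω
Step 3 — With the output port shorted to ground, the output series arm Z2 runs from the junction to ground; the shunt arm Z3 also runs from the junction to ground. They appear in parallel: Z3 || Z2 = 2814 - j272.3 Ω.
Step 4 — Series with input arm Z1: Z_in = Z1 + (Z3 || Z2) = 2814 + j16.97 Ω = 2814∠0.3° Ω.
Step 5 — Power factor: PF = cos(φ) = Re(Z)/|Z| = 2814/2814 = 1.
Step 6 — Type: Im(Z) = 16.97 ⇒ lagging (phase φ = 0.3°).

PF = 1 (lagging, φ = 0.3°)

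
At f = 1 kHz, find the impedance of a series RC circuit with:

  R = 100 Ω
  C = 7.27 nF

Step 1 — Angular frequency: ω = 2π·f = 2π·1000 = 6283 rad/s.
Step 2 — Component impedances:
  R: Z = R = 100 Ω
  C: Z = 1/(jωC) = -j/(ω·C) = 0 - j2.189e+04 Ω
Step 3 — Series combination: Z_total = R + C = 100 - j2.189e+04 Ω = 2.189e+04∠-89.7° Ω.

Z = 100 - j2.189e+04 Ω = 2.189e+04∠-89.7° Ω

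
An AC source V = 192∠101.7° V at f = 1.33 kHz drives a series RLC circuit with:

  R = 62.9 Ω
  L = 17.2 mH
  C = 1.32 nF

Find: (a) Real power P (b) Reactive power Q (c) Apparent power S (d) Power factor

Step 1 — Angular frequency: ω = 2π·f = 2π·1330 = 8357 rad/s.
Step 2 — Component impedances:
  R: Z = R = 62.9 Ω
  L: Z = jωL = j·8357·0.0172 = 0 + j143.7 Ω
  C: Z = 1/(jωC) = -j/(ω·C) = 0 - j9.066e+04 Ω
Step 3 — Series combination: Z_total = R + L + C = 62.9 - j9.051e+04 Ω = 9.051e+04∠-90.0° Ω.
Step 4 — Source phasor: V = 192∠101.7° V = -38.94 + j188 V.
Step 5 — Current: I = V / Z = -0.002077 - j0.0004287 A = 0.002121∠-168.3° A.
Step 6 — Complex power: S = V·I* = 0.000283 - j0.4073 VA.
Step 7 — Real power: P = Re(S) = 0.000283 W.
Step 8 — Reactive power: Q = Im(S) = -0.4073 VAR.
Step 9 — Apparent power: |S| = 0.4073 VA.
Step 10 — Power factor: PF = P/|S| = 0.0006949 (leading).

(a) P = 0.000283 W  (b) Q = -0.4073 VAR  (c) S = 0.4073 VA  (d) PF = 0.0006949 (leading)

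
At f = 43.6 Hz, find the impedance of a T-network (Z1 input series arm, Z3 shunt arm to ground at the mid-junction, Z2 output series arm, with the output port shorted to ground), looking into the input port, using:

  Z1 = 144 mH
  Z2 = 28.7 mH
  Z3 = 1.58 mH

Step 1 — Angular frequency: ω = 2π·f = 2π·43.6 = 273.9 rad/s.
Step 2 — Component impedances:
  Z1: Z = jωL = j·273.9·0.144 = 0 + j39.45 Ω
  Z2: Z = jωL = j·273.9·0.0287 = 0 + j7.862 Ω
  Z3: Z = jωL = j·273.9·0.00158 = 0 + j0.4328 Ω
Step 3 — With the output port shorted to ground, the output series arm Z2 runs from the junction to ground; the shunt arm Z3 also runs from the junction to ground. They appear in parallel: Z3 || Z2 = 0 + j0.4103 Ω.
Step 4 — Series with input arm Z1: Z_in = Z1 + (Z3 || Z2) = 0 + j39.86 Ω = 39.86∠90.0° Ω.

Z = 0 + j39.86 Ω = 39.86∠90.0° Ω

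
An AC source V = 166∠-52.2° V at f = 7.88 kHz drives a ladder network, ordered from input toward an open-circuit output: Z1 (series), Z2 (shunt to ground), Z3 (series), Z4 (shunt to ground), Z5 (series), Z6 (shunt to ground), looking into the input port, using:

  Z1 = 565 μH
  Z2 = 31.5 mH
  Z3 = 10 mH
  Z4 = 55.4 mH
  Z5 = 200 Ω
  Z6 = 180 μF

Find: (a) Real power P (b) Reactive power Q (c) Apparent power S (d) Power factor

Step 1 — Angular frequency: ω = 2π·f = 2π·7880 = 4.951e+04 rad/s.
Step 2 — Component impedances:
  Z1: Z = jωL = j·4.951e+04·0.000565 = 0 + j27.97 Ω
  Z2: Z = jωL = j·4.951e+04·0.0315 = 0 + j1560 Ω
  Z3: Z = jωL = j·4.951e+04·0.01 = 0 + j495.1 Ω
  Z4: Z = jωL = j·4.951e+04·0.0554 = 0 + j2743 Ω
  Z5: Z = R = 200 Ω
  Z6: Z = 1/(jωC) = -j/(ω·C) = 0 - j0.1122 Ω
Step 3 — Ladder network (open output): work backward from the far end, alternating series and parallel combinations. Z_in = 112 + j422.8 Ω = 437.4∠75.2° Ω.
Step 4 — Source phasor: V = 166∠-52.2° V = 101.7 - j131.2 V.
Step 5 — Current: I = V / Z = -0.2303 - j0.3017 A = 0.3795∠-127.4° A.
Step 6 — Complex power: S = V·I* = 16.13 + j60.9 VA.
Step 7 — Real power: P = Re(S) = 16.13 W.
Step 8 — Reactive power: Q = Im(S) = 60.9 VAR.
Step 9 — Apparent power: |S| = 63 VA.
Step 10 — Power factor: PF = P/|S| = 0.2561 (lagging).

(a) P = 16.13 W  (b) Q = 60.9 VAR  (c) S = 63 VA  (d) PF = 0.2561 (lagging)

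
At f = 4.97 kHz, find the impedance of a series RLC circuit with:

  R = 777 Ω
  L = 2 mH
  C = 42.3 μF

Step 1 — Angular frequency: ω = 2π·f = 2π·4970 = 3.123e+04 rad/s.
Step 2 — Component impedances:
  R: Z = R = 777 Ω
  L: Z = jωL = j·3.123e+04·0.002 = 0 + j62.45 Ω
  C: Z = 1/(jωC) = -j/(ω·C) = 0 - j0.757 Ω
Step 3 — Series combination: Z_total = R + L + C = 777 + j61.7 Ω = 779.4∠4.5° Ω.

Z = 777 + j61.7 Ω = 779.4∠4.5° Ω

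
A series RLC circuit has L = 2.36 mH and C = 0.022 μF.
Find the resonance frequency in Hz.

Step 1 — Resonance condition Im(Z)=0 gives ω₀ = 1/√(LC).
Step 2 — ω₀ = 1/√(0.00236·2.2e-08) = 1.388e+05 rad/s.
Step 3 — f₀ = ω₀/(2π) = 2.209e+04 Hz.

f₀ = 2.209e+04 Hz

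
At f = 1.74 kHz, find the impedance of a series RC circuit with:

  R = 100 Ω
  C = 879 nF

Step 1 — Angular frequency: ω = 2π·f = 2π·1740 = 1.093e+04 rad/s.
Step 2 — Component impedances:
  R: Z = R = 100 Ω
  C: Z = 1/(jωC) = -j/(ω·C) = 0 - j104.1 Ω
Step 3 — Series combination: Z_total = R + C = 100 - j104.1 Ω = 144.3∠-46.1° Ω.

Z = 100 - j104.1 Ω = 144.3∠-46.1° Ω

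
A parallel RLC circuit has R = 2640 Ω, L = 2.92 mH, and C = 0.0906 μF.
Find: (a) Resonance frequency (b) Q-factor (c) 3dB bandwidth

Step 1 — Resonance: ω₀ = 1/√(LC) = 1/√(0.00292·9.06e-08) = 6.148e+04 rad/s.
Step 2 — f₀ = ω₀/(2π) = 9785 Hz.
Step 3 — Parallel Q: Q = R/(ω₀L) = 2640/(6.148e+04·0.00292) = 14.71.
Step 4 — Bandwidth: Δω = ω₀/Q = 4181 rad/s; BW = Δω/(2π) = 665.4 Hz.

(a) f₀ = 9785 Hz  (b) Q = 14.71  (c) BW = 665.4 Hz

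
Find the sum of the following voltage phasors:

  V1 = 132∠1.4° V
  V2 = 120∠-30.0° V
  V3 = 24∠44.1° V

Step 1 — Convert each phasor to rectangular form:
  V1 = 132·(cos(1.4°) + j·sin(1.4°)) = 132 + j3.225 V
  V2 = 120·(cos(-30.0°) + j·sin(-30.0°)) = 103.9 - j60 V
  V3 = 24·(cos(44.1°) + j·sin(44.1°)) = 17.24 + j16.7 V
Step 2 — Sum components: V_total = 253.1 - j40.07 V.
Step 3 — Convert to polar: |V_total| = 256.3 V, ∠V_total = -9.0°.

V_total = 256.3∠-9.0° V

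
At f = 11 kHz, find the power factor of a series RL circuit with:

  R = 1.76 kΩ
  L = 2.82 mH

Step 1 — Angular frequency: ω = 2π·f = 2π·1.1e+04 = 6.912e+04 rad/s.
Step 2 — Component impedances:
  R: Z = R = 1760 Ω
  L: Z = jωL = j·6.912e+04·0.00282 = 0 + j194.9 Ω
Step 3 — Series combination: Z_total = R + L = 1760 + j194.9 Ω = 1771∠6.3° Ω.
Step 4 — Power factor: PF = cos(φ) = Re(Z)/|Z| = 1760/1770.8 = 0.9939.
Step 5 — Type: Im(Z) = 194.9 ⇒ lagging (phase φ = 6.3°).

PF = 0.9939 (lagging, φ = 6.3°)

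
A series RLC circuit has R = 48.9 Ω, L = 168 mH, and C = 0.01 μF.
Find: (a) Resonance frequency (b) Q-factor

Step 1 — Resonance condition Im(Z)=0 gives ω₀ = 1/√(LC).
Step 2 — ω₀ = 1/√(0.168·1e-08) = 2.44e+04 rad/s.
Step 3 — f₀ = ω₀/(2π) = 3883 Hz.
Step 4 — Series Q: Q = ω₀L/R = 2.44e+04·0.168/48.9 = 83.82.

(a) f₀ = 3883 Hz  (b) Q = 83.82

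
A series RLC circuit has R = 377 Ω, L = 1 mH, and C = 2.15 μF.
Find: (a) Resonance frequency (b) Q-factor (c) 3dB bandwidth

Step 1 — Resonance: ω₀ = 1/√(LC) = 1/√(0.001·2.15e-06) = 2.157e+04 rad/s.
Step 2 — f₀ = ω₀/(2π) = 3432 Hz.
Step 3 — Series Q: Q = ω₀L/R = 2.157e+04·0.001/377 = 0.05721.
Step 4 — Bandwidth: Δω = ω₀/Q = 3.77e+05 rad/s; BW = Δω/(2π) = 6e+04 Hz.

(a) f₀ = 3432 Hz  (b) Q = 0.05721  (c) BW = 6e+04 Hz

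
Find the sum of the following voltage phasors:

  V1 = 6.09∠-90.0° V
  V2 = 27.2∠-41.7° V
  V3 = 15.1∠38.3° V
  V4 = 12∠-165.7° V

Step 1 — Convert each phasor to rectangular form:
  V1 = 6.09·(cos(-90.0°) + j·sin(-90.0°)) = 0 - j6.09 V
  V2 = 27.2·(cos(-41.7°) + j·sin(-41.7°)) = 20.31 - j18.09 V
  V3 = 15.1·(cos(38.3°) + j·sin(38.3°)) = 11.85 + j9.359 V
  V4 = 12·(cos(-165.7°) + j·sin(-165.7°)) = -11.63 - j2.964 V
Step 2 — Sum components: V_total = 20.53 - j17.79 V.
Step 3 — Convert to polar: |V_total| = 27.17 V, ∠V_total = -40.9°.

V_total = 27.17∠-40.9° V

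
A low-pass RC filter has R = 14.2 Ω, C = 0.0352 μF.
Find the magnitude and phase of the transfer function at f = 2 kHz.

Step 1 — Angular frequency: ω = 2π·2000 = 1.257e+04 rad/s.
Step 2 — Transfer function: H(jω) = 1/(1 + jωRC).
Step 3 — Denominator: 1 + jωRC = 1 + j·1.257e+04·14.2·3.52e-08 = 1 + j0.006281.
Step 4 — H = 1 - j0.006281.
Step 5 — Magnitude: |H| = 1 (-0.0 dB); phase: φ = -0.4°.

|H| = 1 (-0.0 dB), φ = -0.4°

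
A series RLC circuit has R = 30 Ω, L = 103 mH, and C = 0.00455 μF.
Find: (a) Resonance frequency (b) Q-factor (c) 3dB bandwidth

Step 1 — Resonance condition Im(Z)=0 gives ω₀ = 1/√(LC).
Step 2 — ω₀ = 1/√(0.103·4.55e-09) = 4.619e+04 rad/s.
Step 3 — f₀ = ω₀/(2π) = 7352 Hz.
Step 4 — Series Q: Q = ω₀L/R = 4.619e+04·0.103/30 = 158.6.
Step 5 — 3dB bandwidth: Δω = ω₀/Q = 291.3 rad/s; BW = Δω/(2π) = 46.36 Hz.

(a) f₀ = 7352 Hz  (b) Q = 158.6  (c) BW = 46.36 Hz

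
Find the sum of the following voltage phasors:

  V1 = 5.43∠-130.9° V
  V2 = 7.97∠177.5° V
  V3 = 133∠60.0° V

Step 1 — Convert each phasor to rectangular form:
  V1 = 5.43·(cos(-130.9°) + j·sin(-130.9°)) = -3.555 - j4.104 V
  V2 = 7.97·(cos(177.5°) + j·sin(177.5°)) = -7.962 + j0.3476 V
  V3 = 133·(cos(60.0°) + j·sin(60.0°)) = 66.5 + j115.2 V
Step 2 — Sum components: V_total = 54.98 + j111.4 V.
Step 3 — Convert to polar: |V_total| = 124.3 V, ∠V_total = 63.7°.

V_total = 124.3∠63.7° V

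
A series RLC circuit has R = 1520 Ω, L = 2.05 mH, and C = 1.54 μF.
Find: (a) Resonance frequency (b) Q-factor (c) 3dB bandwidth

Step 1 — Resonance: ω₀ = 1/√(LC) = 1/√(0.00205·1.54e-06) = 1.78e+04 rad/s.
Step 2 — f₀ = ω₀/(2π) = 2833 Hz.
Step 3 — Series Q: Q = ω₀L/R = 1.78e+04·0.00205/1520 = 0.024.
Step 4 — Bandwidth: Δω = ω₀/Q = 7.415e+05 rad/s; BW = Δω/(2π) = 1.18e+05 Hz.

(a) f₀ = 2833 Hz  (b) Q = 0.024  (c) BW = 1.18e+05 Hz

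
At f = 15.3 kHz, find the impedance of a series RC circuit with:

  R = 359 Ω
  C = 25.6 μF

Step 1 — Angular frequency: ω = 2π·f = 2π·1.53e+04 = 9.613e+04 rad/s.
Step 2 — Component impedances:
  R: Z = R = 359 Ω
  C: Z = 1/(jωC) = -j/(ω·C) = 0 - j0.4063 Ω
Step 3 — Series combination: Z_total = R + C = 359 - j0.4063 Ω = 359∠-0.1° Ω.

Z = 359 - j0.4063 Ω = 359∠-0.1° Ω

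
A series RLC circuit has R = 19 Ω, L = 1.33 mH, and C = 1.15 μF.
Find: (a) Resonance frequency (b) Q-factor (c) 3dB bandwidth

Step 1 — Resonance: ω₀ = 1/√(LC) = 1/√(0.00133·1.15e-06) = 2.557e+04 rad/s.
Step 2 — f₀ = ω₀/(2π) = 4070 Hz.
Step 3 — Series Q: Q = ω₀L/R = 2.557e+04·0.00133/19 = 1.79.
Step 4 — Bandwidth: Δω = ω₀/Q = 1.429e+04 rad/s; BW = Δω/(2π) = 2274 Hz.

(a) f₀ = 4070 Hz  (b) Q = 1.79  (c) BW = 2274 Hz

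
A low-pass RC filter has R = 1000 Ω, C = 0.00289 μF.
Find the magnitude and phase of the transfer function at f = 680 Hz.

Step 1 — Angular frequency: ω = 2π·680 = 4273 rad/s.
Step 2 — Transfer function: H(jω) = 1/(1 + jωRC).
Step 3 — Denominator: 1 + jωRC = 1 + j·4273·1000·2.89e-09 = 1 + j0.01235.
Step 4 — H = 0.9998 - j0.01235.
Step 5 — Magnitude: |H| = 0.9999 (-0.0 dB); phase: φ = -0.7°.

|H| = 0.9999 (-0.0 dB), φ = -0.7°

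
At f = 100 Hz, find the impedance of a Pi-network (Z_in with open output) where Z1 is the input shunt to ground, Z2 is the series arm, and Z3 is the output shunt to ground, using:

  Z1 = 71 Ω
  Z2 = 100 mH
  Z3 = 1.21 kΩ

Step 1 — Angular frequency: ω = 2π·f = 2π·100 = 628.3 rad/s.
Step 2 — Component impedances:
  Z1: Z = R = 71 Ω
  Z2: Z = jωL = j·628.3·0.1 = 0 + j62.83 Ω
  Z3: Z = R = 1210 Ω
Step 3 — With open output, the series arm Z2 and the output shunt Z3 appear in series to ground: Z2 + Z3 = 1210 + j62.83 Ω.
Step 4 — Parallel with input shunt Z1: Z_in = Z1 || (Z2 + Z3) = 67.07 + j0.1926 Ω = 67.07∠0.2° Ω.

Z = 67.07 + j0.1926 Ω = 67.07∠0.2° Ω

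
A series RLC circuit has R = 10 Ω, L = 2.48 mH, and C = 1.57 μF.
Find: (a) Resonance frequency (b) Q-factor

Step 1 — Resonance condition Im(Z)=0 gives ω₀ = 1/√(LC).
Step 2 — ω₀ = 1/√(0.00248·1.57e-06) = 1.603e+04 rad/s.
Step 3 — f₀ = ω₀/(2π) = 2551 Hz.
Step 4 — Series Q: Q = ω₀L/R = 1.603e+04·0.00248/10 = 3.974.

(a) f₀ = 2551 Hz  (b) Q = 3.974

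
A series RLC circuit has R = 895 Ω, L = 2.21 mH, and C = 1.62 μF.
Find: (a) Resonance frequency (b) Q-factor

Step 1 — Resonance condition Im(Z)=0 gives ω₀ = 1/√(LC).
Step 2 — ω₀ = 1/√(0.00221·1.62e-06) = 1.671e+04 rad/s.
Step 3 — f₀ = ω₀/(2π) = 2660 Hz.
Step 4 — Series Q: Q = ω₀L/R = 1.671e+04·0.00221/895 = 0.04127.

(a) f₀ = 2660 Hz  (b) Q = 0.04127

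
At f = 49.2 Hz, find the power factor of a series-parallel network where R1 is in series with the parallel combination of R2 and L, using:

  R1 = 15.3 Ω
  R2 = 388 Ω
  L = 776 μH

Step 1 — Angular frequency: ω = 2π·f = 2π·49.2 = 309.1 rad/s.
Step 2 — Component impedances:
  R1: Z = R = 15.3 Ω
  R2: Z = R = 388 Ω
  L: Z = jωL = j·309.1·0.000776 = 0 + j0.2399 Ω
Step 3 — Parallel branch: R2 || L = 1/(1/R2 + 1/L) = 0.0001483 + j0.2399 Ω.
Step 4 — Series with R1: Z_total = R1 + (R2 || L) = 15.3 + j0.2399 Ω = 15.3∠0.9° Ω.
Step 5 — Power factor: PF = cos(φ) = Re(Z)/|Z| = 15.3/15.302 = 0.9999.
Step 6 — Type: Im(Z) = 0.2399 ⇒ lagging (phase φ = 0.9°).

PF = 0.9999 (lagging, φ = 0.9°)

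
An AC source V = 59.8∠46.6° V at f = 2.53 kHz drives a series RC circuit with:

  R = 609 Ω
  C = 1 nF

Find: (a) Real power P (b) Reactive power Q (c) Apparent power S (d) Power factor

Step 1 — Angular frequency: ω = 2π·f = 2π·2530 = 1.59e+04 rad/s.
Step 2 — Component impedances:
  R: Z = R = 609 Ω
  C: Z = 1/(jωC) = -j/(ω·C) = 0 - j6.291e+04 Ω
Step 3 — Series combination: Z_total = R + C = 609 - j6.291e+04 Ω = 6.291e+04∠-89.4° Ω.
Step 4 — Source phasor: V = 59.8∠46.6° V = 41.09 + j43.45 V.
Step 5 — Current: I = V / Z = -0.0006843 + j0.0006598 A = 0.0009506∠136.0° A.
Step 6 — Complex power: S = V·I* = 0.0005503 - j0.05684 VA.
Step 7 — Real power: P = Re(S) = 0.0005503 W.
Step 8 — Reactive power: Q = Im(S) = -0.05684 VAR.
Step 9 — Apparent power: |S| = 0.05684 VA.
Step 10 — Power factor: PF = P/|S| = 0.00968 (leading).

(a) P = 0.0005503 W  (b) Q = -0.05684 VAR  (c) S = 0.05684 VA  (d) PF = 0.00968 (leading)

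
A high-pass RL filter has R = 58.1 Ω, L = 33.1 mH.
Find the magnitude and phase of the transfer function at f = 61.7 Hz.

Step 1 — Angular frequency: ω = 2π·61.7 = 387.7 rad/s.
Step 2 — Transfer function: H(jω) = jωL/(R + jωL).
Step 3 — Numerator jωL = j·12.83; denominator R + jωL = 58.1 + j12.83.
Step 4 — H = 0.04651 + j0.2106.
Step 5 — Magnitude: |H| = 0.2157 (-13.3 dB); phase: φ = 77.5°.

|H| = 0.2157 (-13.3 dB), φ = 77.5°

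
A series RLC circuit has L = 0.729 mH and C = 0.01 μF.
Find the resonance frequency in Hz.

Step 1 — Resonance condition Im(Z)=0 gives ω₀ = 1/√(LC).
Step 2 — ω₀ = 1/√(0.000729·1e-08) = 3.704e+05 rad/s.
Step 3 — f₀ = ω₀/(2π) = 5.895e+04 Hz.

f₀ = 5.895e+04 Hz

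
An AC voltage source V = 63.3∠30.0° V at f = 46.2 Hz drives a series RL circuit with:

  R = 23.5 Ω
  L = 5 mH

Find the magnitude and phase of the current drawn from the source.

Step 1 — Angular frequency: ω = 2π·f = 2π·46.2 = 290.3 rad/s.
Step 2 — Component impedances:
  R: Z = R = 23.5 Ω
  L: Z = jωL = j·290.3·0.005 = 0 + j1.451 Ω
Step 3 — Series combination: Z_total = R + L = 23.5 + j1.451 Ω = 23.54∠3.5° Ω.
Step 4 — Source phasor: V = 63.3∠30.0° V = 54.82 + j31.65 V.
Step 5 — Ohm's law: I = V / Z_total = (54.82 + j31.65) / (23.5 + j1.451) = 2.407 + j1.198 A.
Step 6 — Convert to polar: |I| = 2.688 A, ∠I = 26.5°.

I = 2.688∠26.5° A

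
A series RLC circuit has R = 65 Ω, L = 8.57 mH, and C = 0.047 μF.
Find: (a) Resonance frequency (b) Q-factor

Step 1 — Resonance condition Im(Z)=0 gives ω₀ = 1/√(LC).
Step 2 — ω₀ = 1/√(0.00857·4.7e-08) = 4.983e+04 rad/s.
Step 3 — f₀ = ω₀/(2π) = 7930 Hz.
Step 4 — Series Q: Q = ω₀L/R = 4.983e+04·0.00857/65 = 6.569.

(a) f₀ = 7930 Hz  (b) Q = 6.569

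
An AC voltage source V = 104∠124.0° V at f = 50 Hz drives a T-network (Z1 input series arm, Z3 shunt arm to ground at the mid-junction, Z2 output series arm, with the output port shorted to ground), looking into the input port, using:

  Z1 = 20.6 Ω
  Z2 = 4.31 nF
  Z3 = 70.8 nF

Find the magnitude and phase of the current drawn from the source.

Step 1 — Angular frequency: ω = 2π·f = 2π·50 = 314.2 rad/s.
Step 2 — Component impedances:
  Z1: Z = R = 20.6 Ω
  Z2: Z = 1/(jωC) = -j/(ω·C) = 0 - j7.385e+05 Ω
  Z3: Z = 1/(jωC) = -j/(ω·C) = 0 - j4.496e+04 Ω
Step 3 — With the output port shorted to ground, the output series arm Z2 runs from the junction to ground; the shunt arm Z3 also runs from the junction to ground. They appear in parallel: Z3 || Z2 = 0 - j4.238e+04 Ω.
Step 4 — Series with input arm Z1: Z_in = Z1 + (Z3 || Z2) = 20.6 - j4.238e+04 Ω = 4.238e+04∠-90.0° Ω.
Step 5 — Source phasor: V = 104∠124.0° V = -58.16 + j86.22 V.
Step 6 — Ohm's law: I = V / Z_total = (-58.16 + j86.22) / (20.6 - j4.238e+04) = -0.002035 - j0.001371 A.
Step 7 — Convert to polar: |I| = 0.002454 A, ∠I = -146.0°.

I = 0.002454∠-146.0° A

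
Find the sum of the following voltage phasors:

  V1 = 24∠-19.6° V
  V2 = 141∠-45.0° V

Step 1 — Convert each phasor to rectangular form:
  V1 = 24·(cos(-19.6°) + j·sin(-19.6°)) = 22.61 - j8.051 V
  V2 = 141·(cos(-45.0°) + j·sin(-45.0°)) = 99.7 - j99.7 V
Step 2 — Sum components: V_total = 122.3 - j107.8 V.
Step 3 — Convert to polar: |V_total| = 163 V, ∠V_total = -41.4°.

V_total = 163∠-41.4° V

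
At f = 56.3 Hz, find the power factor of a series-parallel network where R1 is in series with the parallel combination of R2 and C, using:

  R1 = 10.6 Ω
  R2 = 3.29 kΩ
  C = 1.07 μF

Step 1 — Angular frequency: ω = 2π·f = 2π·56.3 = 353.7 rad/s.
Step 2 — Component impedances:
  R1: Z = R = 10.6 Ω
  R2: Z = R = 3290 Ω
  C: Z = 1/(jωC) = -j/(ω·C) = 0 - j2642 Ω
Step 3 — Parallel branch: R2 || C = 1/(1/R2 + 1/C) = 1290 - j1606 Ω.
Step 4 — Series with R1: Z_total = R1 + (R2 || C) = 1300 - j1606 Ω = 2067∠-51.0° Ω.
Step 5 — Power factor: PF = cos(φ) = Re(Z)/|Z| = 1300.4/2066.6 = 0.6292.
Step 6 — Type: Im(Z) = -1606 ⇒ leading (phase φ = -51.0°).

PF = 0.6292 (leading, φ = -51.0°)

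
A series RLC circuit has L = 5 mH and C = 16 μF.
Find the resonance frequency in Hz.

Step 1 — Resonance condition Im(Z)=0 gives ω₀ = 1/√(LC).
Step 2 — ω₀ = 1/√(0.005·1.6e-05) = 3536 rad/s.
Step 3 — f₀ = ω₀/(2π) = 562.7 Hz.

f₀ = 562.7 Hz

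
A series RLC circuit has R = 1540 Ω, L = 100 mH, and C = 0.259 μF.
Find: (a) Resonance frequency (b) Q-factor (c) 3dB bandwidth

Step 1 — Resonance: ω₀ = 1/√(LC) = 1/√(0.1·2.59e-07) = 6214 rad/s.
Step 2 — f₀ = ω₀/(2π) = 988.9 Hz.
Step 3 — Series Q: Q = ω₀L/R = 6214·0.1/1540 = 0.4035.
Step 4 — Bandwidth: Δω = ω₀/Q = 1.54e+04 rad/s; BW = Δω/(2π) = 2451 Hz.

(a) f₀ = 988.9 Hz  (b) Q = 0.4035  (c) BW = 2451 Hz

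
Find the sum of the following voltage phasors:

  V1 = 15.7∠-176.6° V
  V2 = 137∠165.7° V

Step 1 — Convert each phasor to rectangular form:
  V1 = 15.7·(cos(-176.6°) + j·sin(-176.6°)) = -15.67 - j0.9311 V
  V2 = 137·(cos(165.7°) + j·sin(165.7°)) = -132.8 + j33.84 V
Step 2 — Sum components: V_total = -148.4 + j32.91 V.
Step 3 — Convert to polar: |V_total| = 152 V, ∠V_total = 167.5°.

V_total = 152∠167.5° V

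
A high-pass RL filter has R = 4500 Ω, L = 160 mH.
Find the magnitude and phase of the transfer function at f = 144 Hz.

Step 1 — Angular frequency: ω = 2π·144 = 904.8 rad/s.
Step 2 — Transfer function: H(jω) = jωL/(R + jωL).
Step 3 — Numerator jωL = j·144.8; denominator R + jωL = 4500 + j144.8.
Step 4 — H = 0.001034 + j0.03214.
Step 5 — Magnitude: |H| = 0.03215 (-29.9 dB); phase: φ = 88.2°.

|H| = 0.03215 (-29.9 dB), φ = 88.2°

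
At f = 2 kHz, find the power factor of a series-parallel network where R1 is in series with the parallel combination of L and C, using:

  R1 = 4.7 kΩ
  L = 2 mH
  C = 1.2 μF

Step 1 — Angular frequency: ω = 2π·f = 2π·2000 = 1.257e+04 rad/s.
Step 2 — Component impedances:
  R1: Z = R = 4700 Ω
  L: Z = jωL = j·1.257e+04·0.002 = 0 + j25.13 Ω
  C: Z = 1/(jωC) = -j/(ω·C) = 0 - j66.31 Ω
Step 3 — Parallel branch: L || C = 1/(1/L + 1/C) = 0 + j40.47 Ω.
Step 4 — Series with R1: Z_total = R1 + (L || C) = 4700 + j40.47 Ω = 4700∠0.5° Ω.
Step 5 — Power factor: PF = cos(φ) = Re(Z)/|Z| = 4700/4700 = 1.
Step 6 — Type: Im(Z) = 40.47 ⇒ lagging (phase φ = 0.5°).

PF = 1 (lagging, φ = 0.5°)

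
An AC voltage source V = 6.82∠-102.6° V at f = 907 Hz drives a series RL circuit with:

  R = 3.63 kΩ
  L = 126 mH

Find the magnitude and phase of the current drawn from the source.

Step 1 — Angular frequency: ω = 2π·f = 2π·907 = 5699 rad/s.
Step 2 — Component impedances:
  R: Z = R = 3630 Ω
  L: Z = jωL = j·5699·0.126 = 0 + j718.1 Ω
Step 3 — Series combination: Z_total = R + L = 3630 + j718.1 Ω = 3700∠11.2° Ω.
Step 4 — Source phasor: V = 6.82∠-102.6° V = -1.488 - j6.656 V.
Step 5 — Ohm's law: I = V / Z_total = (-1.488 - j6.656) / (3630 + j718.1) = -0.0007434 - j0.001686 A.
Step 6 — Convert to polar: |I| = 0.001843 A, ∠I = -113.8°.

I = 0.001843∠-113.8° A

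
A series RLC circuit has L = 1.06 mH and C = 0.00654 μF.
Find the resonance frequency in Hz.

Step 1 — Resonance condition Im(Z)=0 gives ω₀ = 1/√(LC).
Step 2 — ω₀ = 1/√(0.00106·6.54e-09) = 3.798e+05 rad/s.
Step 3 — f₀ = ω₀/(2π) = 6.045e+04 Hz.

f₀ = 6.045e+04 Hz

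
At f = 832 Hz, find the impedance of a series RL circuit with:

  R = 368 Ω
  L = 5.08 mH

Step 1 — Angular frequency: ω = 2π·f = 2π·832 = 5228 rad/s.
Step 2 — Component impedances:
  R: Z = R = 368 Ω
  L: Z = jωL = j·5228·0.00508 = 0 + j26.56 Ω
Step 3 — Series combination: Z_total = R + L = 368 + j26.56 Ω = 369∠4.1° Ω.

Z = 368 + j26.56 Ω = 369∠4.1° Ω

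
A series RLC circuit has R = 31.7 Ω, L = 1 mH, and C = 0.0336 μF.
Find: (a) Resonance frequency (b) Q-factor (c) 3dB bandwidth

Step 1 — Resonance condition Im(Z)=0 gives ω₀ = 1/√(LC).
Step 2 — ω₀ = 1/√(0.001·3.36e-08) = 1.725e+05 rad/s.
Step 3 — f₀ = ω₀/(2π) = 2.746e+04 Hz.
Step 4 — Series Q: Q = ω₀L/R = 1.725e+05·0.001/31.7 = 5.442.
Step 5 — 3dB bandwidth: Δω = ω₀/Q = 3.17e+04 rad/s; BW = Δω/(2π) = 5045 Hz.

(a) f₀ = 2.746e+04 Hz  (b) Q = 5.442  (c) BW = 5045 Hz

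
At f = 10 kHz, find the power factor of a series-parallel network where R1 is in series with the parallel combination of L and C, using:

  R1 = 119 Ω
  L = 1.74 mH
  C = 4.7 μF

Step 1 — Angular frequency: ω = 2π·f = 2π·1e+04 = 6.283e+04 rad/s.
Step 2 — Component impedances:
  R1: Z = R = 119 Ω
  L: Z = jωL = j·6.283e+04·0.00174 = 0 + j109.3 Ω
  C: Z = 1/(jωC) = -j/(ω·C) = 0 - j3.386 Ω
Step 3 — Parallel branch: L || C = 1/(1/L + 1/C) = 0 - j3.495 Ω.
Step 4 — Series with R1: Z_total = R1 + (L || C) = 119 - j3.495 Ω = 119.1∠-1.7° Ω.
Step 5 — Power factor: PF = cos(φ) = Re(Z)/|Z| = 119/119.05 = 0.9996.
Step 6 — Type: Im(Z) = -3.495 ⇒ leading (phase φ = -1.7°).

PF = 0.9996 (leading, φ = -1.7°)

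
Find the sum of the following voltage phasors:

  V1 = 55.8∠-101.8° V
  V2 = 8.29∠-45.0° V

Step 1 — Convert each phasor to rectangular form:
  V1 = 55.8·(cos(-101.8°) + j·sin(-101.8°)) = -11.41 - j54.62 V
  V2 = 8.29·(cos(-45.0°) + j·sin(-45.0°)) = 5.862 - j5.862 V
Step 2 — Sum components: V_total = -5.549 - j60.48 V.
Step 3 — Convert to polar: |V_total| = 60.74 V, ∠V_total = -95.2°.

V_total = 60.74∠-95.2° V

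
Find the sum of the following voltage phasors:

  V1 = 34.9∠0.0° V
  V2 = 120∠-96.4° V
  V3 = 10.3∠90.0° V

Step 1 — Convert each phasor to rectangular form:
  V1 = 34.9·(cos(0.0°) + j·sin(0.0°)) = 34.9 V
  V2 = 120·(cos(-96.4°) + j·sin(-96.4°)) = -13.38 - j119.3 V
  V3 = 10.3·(cos(90.0°) + j·sin(90.0°)) = 0 + j10.3 V
Step 2 — Sum components: V_total = 21.52 - j109 V.
Step 3 — Convert to polar: |V_total| = 111.1 V, ∠V_total = -78.8°.

V_total = 111.1∠-78.8° V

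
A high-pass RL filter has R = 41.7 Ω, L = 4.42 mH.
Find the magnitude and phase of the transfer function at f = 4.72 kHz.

Step 1 — Angular frequency: ω = 2π·4720 = 2.966e+04 rad/s.
Step 2 — Transfer function: H(jω) = jωL/(R + jωL).
Step 3 — Numerator jωL = j·131.1; denominator R + jωL = 41.7 + j131.1.
Step 4 — H = 0.9081 + j0.2889.
Step 5 — Magnitude: |H| = 0.9529 (-0.4 dB); phase: φ = 17.6°.

|H| = 0.9529 (-0.4 dB), φ = 17.6°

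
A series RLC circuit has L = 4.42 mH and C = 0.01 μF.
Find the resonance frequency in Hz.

Step 1 — Resonance condition Im(Z)=0 gives ω₀ = 1/√(LC).
Step 2 — ω₀ = 1/√(0.00442·1e-08) = 1.504e+05 rad/s.
Step 3 — f₀ = ω₀/(2π) = 2.394e+04 Hz.

f₀ = 2.394e+04 Hz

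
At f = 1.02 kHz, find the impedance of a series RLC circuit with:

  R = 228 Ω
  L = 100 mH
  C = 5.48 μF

Step 1 — Angular frequency: ω = 2π·f = 2π·1020 = 6409 rad/s.
Step 2 — Component impedances:
  R: Z = R = 228 Ω
  L: Z = jωL = j·6409·0.1 = 0 + j640.9 Ω
  C: Z = 1/(jωC) = -j/(ω·C) = 0 - j28.47 Ω
Step 3 — Series combination: Z_total = R + L + C = 228 + j612.4 Ω = 653.5∠69.6° Ω.

Z = 228 + j612.4 Ω = 653.5∠69.6° Ω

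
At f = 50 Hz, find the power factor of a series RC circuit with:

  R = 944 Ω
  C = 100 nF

Step 1 — Angular frequency: ω = 2π·f = 2π·50 = 314.2 rad/s.
Step 2 — Component impedances:
  R: Z = R = 944 Ω
  C: Z = 1/(jωC) = -j/(ω·C) = 0 - j3.183e+04 Ω
Step 3 — Series combination: Z_total = R + C = 944 - j3.183e+04 Ω = 3.184e+04∠-88.3° Ω.
Step 4 — Power factor: PF = cos(φ) = Re(Z)/|Z| = 944/31845 = 0.02964.
Step 5 — Type: Im(Z) = -3.183e+04 ⇒ leading (phase φ = -88.3°).

PF = 0.02964 (leading, φ = -88.3°)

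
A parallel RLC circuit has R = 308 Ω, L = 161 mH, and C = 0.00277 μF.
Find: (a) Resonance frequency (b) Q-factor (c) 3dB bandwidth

Step 1 — Resonance: ω₀ = 1/√(LC) = 1/√(0.161·2.77e-09) = 4.735e+04 rad/s.
Step 2 — f₀ = ω₀/(2π) = 7536 Hz.
Step 3 — Parallel Q: Q = R/(ω₀L) = 308/(4.735e+04·0.161) = 0.0404.
Step 4 — Bandwidth: Δω = ω₀/Q = 1.172e+06 rad/s; BW = Δω/(2π) = 1.865e+05 Hz.

(a) f₀ = 7536 Hz  (b) Q = 0.0404  (c) BW = 1.865e+05 Hz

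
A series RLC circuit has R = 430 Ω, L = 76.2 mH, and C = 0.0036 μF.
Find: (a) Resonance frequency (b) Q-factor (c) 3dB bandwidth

Step 1 — Resonance: ω₀ = 1/√(LC) = 1/√(0.0762·3.6e-09) = 6.038e+04 rad/s.
Step 2 — f₀ = ω₀/(2π) = 9609 Hz.
Step 3 — Series Q: Q = ω₀L/R = 6.038e+04·0.0762/430 = 10.7.
Step 4 — Bandwidth: Δω = ω₀/Q = 5643 rad/s; BW = Δω/(2π) = 898.1 Hz.

(a) f₀ = 9609 Hz  (b) Q = 10.7  (c) BW = 898.1 Hz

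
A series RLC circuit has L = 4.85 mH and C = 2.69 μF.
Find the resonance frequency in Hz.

Step 1 — Resonance condition Im(Z)=0 gives ω₀ = 1/√(LC).
Step 2 — ω₀ = 1/√(0.00485·2.69e-06) = 8755 rad/s.
Step 3 — f₀ = ω₀/(2π) = 1393 Hz.

f₀ = 1393 Hz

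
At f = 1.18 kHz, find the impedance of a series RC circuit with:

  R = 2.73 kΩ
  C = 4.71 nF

Step 1 — Angular frequency: ω = 2π·f = 2π·1180 = 7414 rad/s.
Step 2 — Component impedances:
  R: Z = R = 2730 Ω
  C: Z = 1/(jωC) = -j/(ω·C) = 0 - j2.864e+04 Ω
Step 3 — Series combination: Z_total = R + C = 2730 - j2.864e+04 Ω = 2.877e+04∠-84.6° Ω.

Z = 2730 - j2.864e+04 Ω = 2.877e+04∠-84.6° Ω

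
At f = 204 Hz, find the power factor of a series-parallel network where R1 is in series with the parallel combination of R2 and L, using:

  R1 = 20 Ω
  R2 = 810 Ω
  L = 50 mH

Step 1 — Angular frequency: ω = 2π·f = 2π·204 = 1282 rad/s.
Step 2 — Component impedances:
  R1: Z = R = 20 Ω
  R2: Z = R = 810 Ω
  L: Z = jωL = j·1282·0.05 = 0 + j64.09 Ω
Step 3 — Parallel branch: R2 || L = 1/(1/R2 + 1/L) = 5.039 + j63.69 Ω.
Step 4 — Series with R1: Z_total = R1 + (R2 || L) = 25.04 + j63.69 Ω = 68.44∠68.5° Ω.
Step 5 — Power factor: PF = cos(φ) = Re(Z)/|Z| = 25.04/68.44 = 0.3659.
Step 6 — Type: Im(Z) = 63.69 ⇒ lagging (phase φ = 68.5°).

PF = 0.3659 (lagging, φ = 68.5°)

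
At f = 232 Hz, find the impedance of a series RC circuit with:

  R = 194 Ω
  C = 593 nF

Step 1 — Angular frequency: ω = 2π·f = 2π·232 = 1458 rad/s.
Step 2 — Component impedances:
  R: Z = R = 194 Ω
  C: Z = 1/(jωC) = -j/(ω·C) = 0 - j1157 Ω
Step 3 — Series combination: Z_total = R + C = 194 - j1157 Ω = 1173∠-80.5° Ω.

Z = 194 - j1157 Ω = 1173∠-80.5° Ω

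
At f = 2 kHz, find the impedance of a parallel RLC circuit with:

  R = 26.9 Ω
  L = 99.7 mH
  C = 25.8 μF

Step 1 — Angular frequency: ω = 2π·f = 2π·2000 = 1.257e+04 rad/s.
Step 2 — Component impedances:
  R: Z = R = 26.9 Ω
  L: Z = jωL = j·1.257e+04·0.0997 = 0 + j1253 Ω
  C: Z = 1/(jωC) = -j/(ω·C) = 0 - j3.084 Ω
Step 3 — Parallel combination: 1/Z_total = 1/R + 1/L + 1/C; Z_total = 0.3508 - j3.052 Ω = 3.072∠-83.4° Ω.

Z = 0.3508 - j3.052 Ω = 3.072∠-83.4° Ω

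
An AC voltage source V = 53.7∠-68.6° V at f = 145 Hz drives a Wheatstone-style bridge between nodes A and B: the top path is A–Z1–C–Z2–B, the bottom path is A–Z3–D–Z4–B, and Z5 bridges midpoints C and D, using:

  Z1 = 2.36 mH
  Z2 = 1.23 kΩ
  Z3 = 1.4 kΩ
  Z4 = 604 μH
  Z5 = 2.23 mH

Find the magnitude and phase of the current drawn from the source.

Step 1 — Angular frequency: ω = 2π·f = 2π·145 = 911.1 rad/s.
Step 2 — Component impedances:
  Z1: Z = jωL = j·911.1·0.00236 = 0 + j2.15 Ω
  Z2: Z = R = 1230 Ω
  Z3: Z = R = 1400 Ω
  Z4: Z = jωL = j·911.1·0.000604 = 0 + j0.5503 Ω
  Z5: Z = jωL = j·911.1·0.00223 = 0 + j2.032 Ω
Step 3 — Bridge requires nodal analysis (the Z5 bridge couples midpoints C and D, so the two paths cannot be reduced to a simple series/parallel combination). Setting node B to ground and injecting 1 A at node A, the 3-node admittance system at A, C, D solves to V_A = Z_AB = 0.01791 + j4.732 Ω = 4.732∠89.8° Ω.
Step 4 — Source phasor: V = 53.7∠-68.6° V = 19.59 - j50 V.
Step 5 — Ohm's law: I = V / Z_total = (19.59 - j50) / (0.01791 + j4.732) = -10.55 - j4.181 A.
Step 6 — Convert to polar: |I| = 11.35 A, ∠I = -158.4°.

I = 11.35∠-158.4° A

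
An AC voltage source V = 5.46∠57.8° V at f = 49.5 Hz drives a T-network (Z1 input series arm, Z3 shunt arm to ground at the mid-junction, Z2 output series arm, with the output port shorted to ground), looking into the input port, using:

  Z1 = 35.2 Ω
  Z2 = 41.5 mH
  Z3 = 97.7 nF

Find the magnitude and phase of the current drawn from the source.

Step 1 — Angular frequency: ω = 2π·f = 2π·49.5 = 311 rad/s.
Step 2 — Component impedances:
  Z1: Z = R = 35.2 Ω
  Z2: Z = jωL = j·311·0.0415 = 0 + j12.91 Ω
  Z3: Z = 1/(jωC) = -j/(ω·C) = 0 - j3.291e+04 Ω
Step 3 — With the output port shorted to ground, the output series arm Z2 runs from the junction to ground; the shunt arm Z3 also runs from the junction to ground. They appear in parallel: Z3 || Z2 = 0 + j12.91 Ω.
Step 4 — Series with input arm Z1: Z_in = Z1 + (Z3 || Z2) = 35.2 + j12.91 Ω = 37.49∠20.1° Ω.
Step 5 — Source phasor: V = 5.46∠57.8° V = 2.91 + j4.62 V.
Step 6 — Ohm's law: I = V / Z_total = (2.91 + j4.62) / (35.2 + j12.91) = 0.1153 + j0.08896 A.
Step 7 — Convert to polar: |I| = 0.1456 A, ∠I = 37.7°.

I = 0.1456∠37.7° A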